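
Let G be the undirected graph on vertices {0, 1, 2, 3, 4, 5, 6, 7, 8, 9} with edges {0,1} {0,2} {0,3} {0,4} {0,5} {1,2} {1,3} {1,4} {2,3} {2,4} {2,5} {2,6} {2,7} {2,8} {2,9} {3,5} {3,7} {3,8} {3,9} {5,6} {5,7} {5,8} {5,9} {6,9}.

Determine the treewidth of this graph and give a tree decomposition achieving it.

Every bag has size at most 4, so the width is 4 − 1 = 3 and tw(G) ≤ 3. For the lower bound, the 4 vertices {0, 1, 2, 3} are pairwise adjacent, and any tree decomposition puts a clique entirely inside one bag — forcing width ≥ 3. Combining the bounds, tw(G) = 3.

Treewidth 3.
Bags: B1 = {0, 1, 2, 3}  B2 = {0, 1, 2, 4}  B3 = {0, 2, 3, 5}  B4 = {2, 3, 5, 9}  B5 = {2, 3, 5, 7}  B6 = {2, 5, 6, 9}  B7 = {2, 3, 5, 8}
Tree: B1–B2, B1–B3, B3–B4, B3–B5, B4–B6, B3–B7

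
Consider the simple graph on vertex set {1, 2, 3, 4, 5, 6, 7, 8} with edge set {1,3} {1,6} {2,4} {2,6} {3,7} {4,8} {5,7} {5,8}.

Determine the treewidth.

2

A width-2 tree decomposition is:
Bags: B1 = {2, 4, 6}  B2 = {1, 4, 6}  B3 = {1, 3, 4}  B4 = {3, 4, 7}  B5 = {4, 5, 7}  B6 = {4, 5, 8}
Tree: B1–B2, B2–B3, B3–B4, B4–B5, B5–B6
The largest bag has 3 vertices, giving width 2; this decomposition certifies tw(G) ≤ 2. The edges 4–2–6–1–3–7–5–8–4 form a cycle, so G is not a tree and its treewidth is at least 2. Therefore the treewidth is 2.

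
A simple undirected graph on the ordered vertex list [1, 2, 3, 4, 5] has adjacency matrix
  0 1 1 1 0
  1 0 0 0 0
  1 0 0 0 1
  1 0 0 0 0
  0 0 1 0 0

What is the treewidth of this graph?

A width-1 tree decomposition is:
Bags: B1 = {1, 2}  B2 = {1, 3}  B3 = {1, 4}  B4 = {3, 5}
Tree: B1–B2, B2–B3, B2–B4
Every bag has size at most 2, so the width is 2 − 1 = 1 and tw(G) ≤ 1. G has an edge, so its treewidth is at least 1. Combining the bounds, tw(G) = 1.

1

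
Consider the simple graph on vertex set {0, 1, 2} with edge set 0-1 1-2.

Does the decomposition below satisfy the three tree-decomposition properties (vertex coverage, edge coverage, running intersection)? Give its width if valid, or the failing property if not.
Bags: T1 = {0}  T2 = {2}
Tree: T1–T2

No — vertex 1 appears in no bag.

A tree decomposition must satisfy three properties: every vertex lies in some bag; for every edge, both endpoints lie together in some bag; and for every vertex, the bags containing it form a connected subtree. Here vertex 1 appears in no bag, so the decomposition is invalid.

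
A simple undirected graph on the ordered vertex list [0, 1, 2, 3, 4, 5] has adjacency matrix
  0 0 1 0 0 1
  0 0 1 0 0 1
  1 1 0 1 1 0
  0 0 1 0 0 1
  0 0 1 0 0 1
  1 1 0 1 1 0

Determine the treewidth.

2

A width-2 tree decomposition is:
Bags: B1 = {0, 2, 5}  B2 = {1, 2, 5}  B3 = {2, 3, 5}  B4 = {2, 4, 5}
Tree: B1–B2, B2–B3, B3–B4
The largest bag has 3 vertices, giving width 2; this decomposition certifies tw(G) ≤ 2. For the lower bound, G contains the cycle 0–5–1–2–0, so G is not a forest; only forests have treewidth ≤ 1, hence tw(G) ≥ 2. The upper and lower bounds meet at 2, so that is the treewidth.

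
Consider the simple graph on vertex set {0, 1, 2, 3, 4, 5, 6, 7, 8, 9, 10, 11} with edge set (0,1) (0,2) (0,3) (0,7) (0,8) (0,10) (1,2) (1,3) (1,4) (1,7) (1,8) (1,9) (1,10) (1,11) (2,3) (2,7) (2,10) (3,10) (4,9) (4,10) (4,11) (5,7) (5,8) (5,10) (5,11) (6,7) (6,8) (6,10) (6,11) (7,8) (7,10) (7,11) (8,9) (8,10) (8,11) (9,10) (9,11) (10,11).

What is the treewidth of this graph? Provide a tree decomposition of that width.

Treewidth 4.
Bags: B1 = {1, 7, 8, 10, 11}  B2 = {5, 7, 8, 10, 11}  B3 = {1, 8, 9, 10, 11}  B4 = {0, 1, 7, 8, 10}  B5 = {1, 4, 9, 10, 11}  B6 = {0, 1, 2, 7, 10}  B7 = {0, 1, 2, 3, 10}  B8 = {6, 7, 8, 10, 11}
Tree: B1–B2, B1–B3, B1–B4, B3–B5, B4–B6, B6–B7, B1–B8

Each bag holds 5 vertices, so the decomposition has width 4, which upper-bounds the treewidth. On the other hand G contains the 5-clique {0, 1, 7, 8, 10}. A clique must lie in a single bag of any decomposition, so no decomposition can have width below 4. Therefore the treewidth is 4.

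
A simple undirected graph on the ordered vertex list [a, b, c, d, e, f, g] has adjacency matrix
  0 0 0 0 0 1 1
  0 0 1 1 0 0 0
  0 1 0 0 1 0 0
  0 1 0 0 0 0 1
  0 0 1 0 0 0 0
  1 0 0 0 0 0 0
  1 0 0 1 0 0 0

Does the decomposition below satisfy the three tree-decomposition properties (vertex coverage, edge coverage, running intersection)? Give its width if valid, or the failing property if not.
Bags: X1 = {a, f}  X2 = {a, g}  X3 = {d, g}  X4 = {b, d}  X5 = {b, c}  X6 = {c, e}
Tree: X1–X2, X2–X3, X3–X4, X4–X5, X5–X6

Yes; width 1.

Vertex coverage: the bags together contain {a, b, c, d, e, f, g}, the full vertex set. Edge coverage: each edge of G has both endpoints in at least one bag. Running intersection: for every vertex, the bags containing it form a connected subtree. All three properties hold, so this is a valid tree decomposition of width max|bag| − 1 = 1, and hence tw(G) ≤ 1.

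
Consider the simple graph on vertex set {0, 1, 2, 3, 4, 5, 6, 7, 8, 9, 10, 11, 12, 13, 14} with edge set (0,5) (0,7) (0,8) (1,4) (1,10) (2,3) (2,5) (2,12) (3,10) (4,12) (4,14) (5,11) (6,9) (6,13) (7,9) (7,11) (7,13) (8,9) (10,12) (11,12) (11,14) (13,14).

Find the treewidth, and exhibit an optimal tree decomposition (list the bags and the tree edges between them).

Every bag has size at most 4, so the width is 4 − 1 = 3 and tw(G) ≤ 3. For the lower bound: the 4 vertex sets {6,8,9}, {0}, {7}, {5,11,13,14} are disjoint, each induces a connected subgraph, and every pair is joined by at least one edge of G. Contracting each set to a single vertex therefore yields K_{4} as a minor, and since treewidth is minor-monotone, tw(G) ≥ tw(K_{4}) = 3. Hence tw(G) = 3 exactly.

Treewidth 3.
Bags: B1 = {0, 6, 8, 9}  B2 = {0, 6, 7, 9}  B3 = {0, 6, 7, 13}  B4 = {0, 5, 7, 13}  B5 = {5, 7, 11, 13}  B6 = {5, 11, 13, 14}  B7 = {2, 5, 11, 14}  B8 = {2, 11, 12, 14}  B9 = {2, 4, 12, 14}  B10 = {2, 3, 4, 12}  B11 = {3, 4, 10, 12}  B12 = {1, 3, 4, 10}
Tree: B1–B2, B2–B3, B3–B4, B4–B5, B5–B6, B6–B7, B7–B8, B8–B9, B9–B10, B10–B11, B11–B12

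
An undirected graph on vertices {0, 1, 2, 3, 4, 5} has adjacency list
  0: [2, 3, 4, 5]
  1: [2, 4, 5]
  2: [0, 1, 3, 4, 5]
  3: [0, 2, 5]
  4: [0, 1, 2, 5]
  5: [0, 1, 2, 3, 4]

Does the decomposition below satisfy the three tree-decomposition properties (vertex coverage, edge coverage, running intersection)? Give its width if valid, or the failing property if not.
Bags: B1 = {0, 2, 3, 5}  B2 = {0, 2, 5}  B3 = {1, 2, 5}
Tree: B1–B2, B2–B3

No — vertex 4 appears in no bag.

A tree decomposition must satisfy three properties: every vertex lies in some bag; for every edge, both endpoints lie together in some bag; and for every vertex, the bags containing it form a connected subtree. Here vertex 4 appears in no bag, so the decomposition is invalid.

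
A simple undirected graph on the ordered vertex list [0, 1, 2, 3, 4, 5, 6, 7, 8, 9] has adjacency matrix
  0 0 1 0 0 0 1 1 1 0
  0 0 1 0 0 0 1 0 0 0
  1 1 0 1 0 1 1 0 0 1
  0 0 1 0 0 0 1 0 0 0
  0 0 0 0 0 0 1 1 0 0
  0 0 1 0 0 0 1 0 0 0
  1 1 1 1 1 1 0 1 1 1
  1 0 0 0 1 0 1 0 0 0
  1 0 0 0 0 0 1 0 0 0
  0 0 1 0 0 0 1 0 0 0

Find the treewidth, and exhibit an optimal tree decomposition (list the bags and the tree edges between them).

Each bag holds 3 vertices, so the decomposition has width 2, which upper-bounds the treewidth. For the lower bound, the 3 vertices {0, 6, 8} are pairwise adjacent, and any tree decomposition puts a clique entirely inside one bag — forcing width ≥ 2. Combining the bounds, tw(G) = 2.

Treewidth 2.
One optimal decomposition is:
Bags: B1 = {0, 6, 8}  B2 = {0, 6, 7}  B3 = {4, 6, 7}  B4 = {0, 2, 6}  B5 = {2, 3, 6}  B6 = {2, 6, 9}  B7 = {2, 5, 6}  B8 = {1, 2, 6}
Tree: B1–B2, B2–B3, B1–B4, B4–B5, B5–B6, B4–B7, B5–B8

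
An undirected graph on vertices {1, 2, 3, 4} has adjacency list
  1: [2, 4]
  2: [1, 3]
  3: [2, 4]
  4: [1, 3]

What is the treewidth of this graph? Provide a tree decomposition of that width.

Treewidth 2.
Bags: B1 = {1, 3, 4}  B2 = {1, 2, 3}
Tree: B1–B2

The largest bag has 3 vertices, giving width 2; this decomposition certifies tw(G) ≤ 2. Since 1–4–3–2–1 is a cycle in G, G is not acyclic. Forests are exactly the graphs of treewidth ≤ 1, so tw(G) ≥ 2. The upper and lower bounds meet at 2, so that is the treewidth.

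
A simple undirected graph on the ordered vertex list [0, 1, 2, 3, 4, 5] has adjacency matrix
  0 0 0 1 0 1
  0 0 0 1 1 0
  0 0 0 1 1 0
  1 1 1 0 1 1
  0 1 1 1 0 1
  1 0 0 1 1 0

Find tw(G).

2

A width-2 tree decomposition is:
Bags: B1 = {3, 4, 5}  B2 = {2, 3, 4}  B3 = {1, 3, 4}  B4 = {0, 3, 5}
Tree: B1–B2, B2–B3, B1–B4
Each bag holds 3 vertices, so the decomposition has width 2, which upper-bounds the treewidth. Conversely, {0, 3, 5} is a clique of size 3, and the vertices of any clique must share a bag in every tree decomposition; so some bag has ≥ 3 vertices and tw(G) ≥ 2. The upper and lower bounds meet at 2, so that is the treewidth.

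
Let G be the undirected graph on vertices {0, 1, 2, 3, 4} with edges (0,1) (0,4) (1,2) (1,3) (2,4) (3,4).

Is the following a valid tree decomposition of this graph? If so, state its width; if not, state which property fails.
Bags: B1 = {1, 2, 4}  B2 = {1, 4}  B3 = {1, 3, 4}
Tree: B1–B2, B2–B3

A tree decomposition must satisfy three properties: every vertex lies in some bag; for every edge, both endpoints lie together in some bag; and for every vertex, the bags containing it form a connected subtree. Here vertex 0 appears in no bag, so the decomposition is invalid.

No — vertex 0 appears in no bag.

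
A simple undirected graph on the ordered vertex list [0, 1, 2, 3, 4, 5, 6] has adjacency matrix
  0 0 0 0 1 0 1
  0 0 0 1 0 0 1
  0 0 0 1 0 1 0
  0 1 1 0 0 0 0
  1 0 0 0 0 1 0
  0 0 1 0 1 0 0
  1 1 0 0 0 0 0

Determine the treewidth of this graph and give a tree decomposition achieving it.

Treewidth 2.
One such decomposition:
Bags: B1 = {2, 3, 5}  B2 = {3, 4, 5}  B3 = {0, 3, 4}  B4 = {0, 3, 6}  B5 = {1, 3, 6}
Tree: B1–B2, B2–B3, B3–B4, B4–B5

Every bag has size at most 3, so the width is 3 − 1 = 2 and tw(G) ≤ 2. For the lower bound, G contains the cycle 3–2–5–4–0–6–1–3, so G is not a forest; only forests have treewidth ≤ 1, hence tw(G) ≥ 2. Hence tw(G) = 2 exactly.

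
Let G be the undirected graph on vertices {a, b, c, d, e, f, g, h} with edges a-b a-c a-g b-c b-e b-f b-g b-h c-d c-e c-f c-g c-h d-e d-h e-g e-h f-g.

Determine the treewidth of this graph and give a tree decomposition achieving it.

Treewidth 3.
Bags: B1 = {b, c, e, h}  B2 = {b, c, e, g}  B3 = {b, c, f, g}  B4 = {a, b, c, g}  B5 = {c, d, e, h}
Tree: B1–B2, B2–B3, B3–B4, B1–B5

Every bag has size at most 4, so the width is 4 − 1 = 3 and tw(G) ≤ 3. On the other hand G contains the 4-clique {c, d, e, h}. A clique must lie in a single bag of any decomposition, so no decomposition can have width below 3. Hence tw(G) = 3 exactly.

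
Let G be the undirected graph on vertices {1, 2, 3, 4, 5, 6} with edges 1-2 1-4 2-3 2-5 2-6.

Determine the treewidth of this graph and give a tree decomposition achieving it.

Every bag has size at most 2, so the width is 2 − 1 = 1 and tw(G) ≤ 1. Since G has at least one edge (e.g. 2–5), it is not an edgeless graph, so tw(G) ≥ 1. Hence tw(G) = 1 exactly.

Treewidth 1.
One such decomposition:
Bags: B1 = {2, 5}  B2 = {2, 6}  B3 = {1, 2}  B4 = {2, 3}  B5 = {1, 4}
Tree: B1–B2, B1–B3, B3–B4, B3–B5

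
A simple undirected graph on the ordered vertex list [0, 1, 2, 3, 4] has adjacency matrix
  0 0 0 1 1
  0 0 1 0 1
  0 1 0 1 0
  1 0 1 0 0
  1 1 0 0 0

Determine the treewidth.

A width-2 tree decomposition is:
Bags: B1 = {1, 2, 4}  B2 = {2, 3, 4}  B3 = {0, 3, 4}
Tree: B1–B2, B2–B3
Each bag holds 3 vertices, so the decomposition has width 2, which upper-bounds the treewidth. For the lower bound, G contains the cycle 4–1–2–3–0–4, so G is not a forest; only forests have treewidth ≤ 1, hence tw(G) ≥ 2. Combining the bounds, tw(G) = 2.

2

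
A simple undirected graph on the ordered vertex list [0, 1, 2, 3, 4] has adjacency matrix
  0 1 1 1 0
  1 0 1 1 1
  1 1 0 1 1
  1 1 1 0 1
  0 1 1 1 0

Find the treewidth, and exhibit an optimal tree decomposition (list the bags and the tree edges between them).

Every bag has size at most 4, so the width is 4 − 1 = 3 and tw(G) ≤ 3. Conversely, {0, 1, 2, 3} is a clique of size 4, and the vertices of any clique must share a bag in every tree decomposition; so some bag has ≥ 4 vertices and tw(G) ≥ 3. Combining the bounds, tw(G) = 3.

Treewidth 3.
One such decomposition:
Bags: B1 = {1, 2, 3, 4}  B2 = {0, 1, 2, 3}
Tree: B1–B2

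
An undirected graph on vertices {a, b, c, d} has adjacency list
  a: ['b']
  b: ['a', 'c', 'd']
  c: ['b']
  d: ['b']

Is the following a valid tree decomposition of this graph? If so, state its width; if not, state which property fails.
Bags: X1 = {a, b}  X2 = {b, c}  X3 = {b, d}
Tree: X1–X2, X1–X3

Checking the three conditions: (i) the bags cover all of {a, b, c, d}; (ii) for each edge, some bag contains both endpoints; (iii) the bags containing any fixed vertex form a subtree. All hold, so the decomposition is valid with width 2 − 1 = 1.

Yes; width 1.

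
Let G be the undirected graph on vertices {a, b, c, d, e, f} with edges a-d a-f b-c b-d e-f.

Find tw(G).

1

A width-1 tree decomposition is:
Bags: B1 = {b, c}  B2 = {b, d}  B3 = {a, d}  B4 = {a, f}  B5 = {e, f}
Tree: B1–B2, B2–B3, B3–B4, B4–B5
The largest bag has 2 vertices, giving width 1; this decomposition certifies tw(G) ≤ 1. Any graph with an edge has treewidth ≥ 1, and G has the edge c–b. The upper and lower bounds meet at 1, so that is the treewidth.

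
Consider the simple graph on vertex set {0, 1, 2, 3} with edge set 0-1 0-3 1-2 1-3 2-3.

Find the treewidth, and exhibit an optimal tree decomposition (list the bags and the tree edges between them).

The largest bag has 3 vertices, giving width 2; this decomposition certifies tw(G) ≤ 2. On the other hand G contains the 3-clique {0, 1, 3}. A clique must lie in a single bag of any decomposition, so no decomposition can have width below 2. Therefore the treewidth is 2.

Treewidth 2.
One such decomposition:
Bags: B1 = {1, 2, 3}  B2 = {0, 1, 3}
Tree: B1–B2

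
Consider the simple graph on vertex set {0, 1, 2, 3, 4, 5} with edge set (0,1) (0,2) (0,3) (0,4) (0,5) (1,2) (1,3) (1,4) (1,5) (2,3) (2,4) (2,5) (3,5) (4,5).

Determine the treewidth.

4

A width-4 tree decomposition is:
Bags: B1 = {0, 1, 2, 3, 5}  B2 = {0, 1, 2, 4, 5}
Tree: B1–B2
Each bag holds 5 vertices, so the decomposition has width 4, which upper-bounds the treewidth. Conversely, {0, 1, 2, 3, 5} is a clique of size 5, and the vertices of any clique must share a bag in every tree decomposition; so some bag has ≥ 5 vertices and tw(G) ≥ 4. Therefore the treewidth is 4.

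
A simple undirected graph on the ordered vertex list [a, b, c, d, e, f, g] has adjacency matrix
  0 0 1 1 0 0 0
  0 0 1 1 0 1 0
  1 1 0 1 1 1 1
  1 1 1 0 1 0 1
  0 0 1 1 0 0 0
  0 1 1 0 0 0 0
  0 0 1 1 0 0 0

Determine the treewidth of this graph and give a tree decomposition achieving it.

Each bag holds 3 vertices, so the decomposition has width 2, which upper-bounds the treewidth. For the lower bound, the 3 vertices {c, d, g} are pairwise adjacent, and any tree decomposition puts a clique entirely inside one bag — forcing width ≥ 2. Combining the bounds, tw(G) = 2.

Treewidth 2.
One such decomposition:
Bags: B1 = {b, c, d}  B2 = {b, c, f}  B3 = {c, d, e}  B4 = {a, c, d}  B5 = {c, d, g}
Tree: B1–B2, B1–B3, B1–B4, B4–B5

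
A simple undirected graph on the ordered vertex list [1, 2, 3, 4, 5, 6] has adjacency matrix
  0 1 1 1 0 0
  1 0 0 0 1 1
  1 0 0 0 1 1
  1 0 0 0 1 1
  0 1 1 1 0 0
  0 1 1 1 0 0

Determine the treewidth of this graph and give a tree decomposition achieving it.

The largest bag has 4 vertices, giving width 3; this decomposition certifies tw(G) ≤ 3. For the lower bound: the 4 vertex sets {3,5}, {1,4}, {6}, {2} are disjoint, each induces a connected subgraph, and every pair is joined by at least one edge of G. Contracting each set to a single vertex therefore yields K_{4} as a minor, and since treewidth is minor-monotone, tw(G) ≥ tw(K_{4}) = 3. The upper and lower bounds meet at 3, so that is the treewidth.

Treewidth 3.
One optimal decomposition is:
Bags: B1 = {1, 3, 5, 6}  B2 = {1, 4, 5, 6}  B3 = {1, 2, 5, 6}
Tree: B1–B2, B2–B3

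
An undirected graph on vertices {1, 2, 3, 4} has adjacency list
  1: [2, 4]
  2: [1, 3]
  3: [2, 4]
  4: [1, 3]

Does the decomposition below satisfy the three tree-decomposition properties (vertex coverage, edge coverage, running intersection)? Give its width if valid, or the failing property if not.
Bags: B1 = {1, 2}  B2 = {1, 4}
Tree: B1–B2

A tree decomposition must satisfy three properties: every vertex lies in some bag; for every edge, both endpoints lie together in some bag; and for every vertex, the bags containing it form a connected subtree. Here vertex 3 appears in no bag, so the decomposition is invalid.

No — vertex 3 appears in no bag.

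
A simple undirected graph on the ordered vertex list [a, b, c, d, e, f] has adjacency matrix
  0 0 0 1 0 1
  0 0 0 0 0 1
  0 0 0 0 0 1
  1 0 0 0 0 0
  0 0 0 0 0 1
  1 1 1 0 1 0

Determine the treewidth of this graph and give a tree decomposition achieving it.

Each bag holds 2 vertices, so the decomposition has width 1, which upper-bounds the treewidth. Since G has at least one edge (e.g. f–c), it is not an edgeless graph, so tw(G) ≥ 1. Hence tw(G) = 1 exactly.

Treewidth 1.
One optimal decomposition is:
Bags: B1 = {c, f}  B2 = {b, f}  B3 = {a, f}  B4 = {a, d}  B5 = {e, f}
Tree: B1–B2, B1–B3, B3–B4, B3–B5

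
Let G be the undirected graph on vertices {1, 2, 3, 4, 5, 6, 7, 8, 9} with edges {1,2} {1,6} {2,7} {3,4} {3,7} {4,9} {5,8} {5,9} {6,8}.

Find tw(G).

2

A width-2 tree decomposition is:
Bags: B1 = {5, 8, 9}  B2 = {4, 8, 9}  B3 = {3, 4, 8}  B4 = {3, 7, 8}  B5 = {2, 7, 8}  B6 = {1, 2, 8}  B7 = {1, 6, 8}
Tree: B1–B2, B2–B3, B3–B4, B4–B5, B5–B6, B6–B7
Every bag has size at most 3, so the width is 3 − 1 = 2 and tw(G) ≤ 2. For the lower bound, G contains the cycle 8–5–9–4–3–7–2–1–6–8, so G is not a forest; only forests have treewidth ≤ 1, hence tw(G) ≥ 2. Hence tw(G) = 2 exactly.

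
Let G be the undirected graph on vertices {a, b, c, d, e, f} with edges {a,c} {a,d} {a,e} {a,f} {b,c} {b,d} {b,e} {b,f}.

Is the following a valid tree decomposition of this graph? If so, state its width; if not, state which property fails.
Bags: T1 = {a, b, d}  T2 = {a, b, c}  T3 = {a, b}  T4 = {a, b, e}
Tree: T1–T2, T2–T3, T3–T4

No — vertex f appears in no bag.

A tree decomposition must satisfy three properties: every vertex lies in some bag; for every edge, both endpoints lie together in some bag; and for every vertex, the bags containing it form a connected subtree. Here vertex f appears in no bag, so the decomposition is invalid.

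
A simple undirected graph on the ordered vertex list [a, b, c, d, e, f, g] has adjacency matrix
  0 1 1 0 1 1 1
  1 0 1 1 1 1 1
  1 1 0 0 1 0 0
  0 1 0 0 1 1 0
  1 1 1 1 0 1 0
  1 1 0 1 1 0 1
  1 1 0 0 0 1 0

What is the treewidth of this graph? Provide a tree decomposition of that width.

Treewidth 3.
One optimal decomposition is:
Bags: B1 = {a, b, e, f}  B2 = {a, b, f, g}  B3 = {b, d, e, f}  B4 = {a, b, c, e}
Tree: B1–B2, B1–B3, B1–B4

The largest bag has 4 vertices, giving width 3; this decomposition certifies tw(G) ≤ 3. On the other hand G contains the 4-clique {a, b, c, e}. A clique must lie in a single bag of any decomposition, so no decomposition can have width below 3. Therefore the treewidth is 3.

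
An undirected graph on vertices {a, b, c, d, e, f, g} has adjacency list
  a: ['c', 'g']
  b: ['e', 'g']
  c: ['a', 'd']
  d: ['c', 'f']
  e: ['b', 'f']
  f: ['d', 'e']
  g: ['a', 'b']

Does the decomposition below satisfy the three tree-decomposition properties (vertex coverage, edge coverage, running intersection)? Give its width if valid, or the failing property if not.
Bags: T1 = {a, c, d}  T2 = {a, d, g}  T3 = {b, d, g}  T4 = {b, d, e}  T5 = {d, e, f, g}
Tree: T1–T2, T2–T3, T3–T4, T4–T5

A tree decomposition must satisfy three properties: every vertex lies in some bag; for every edge, both endpoints lie together in some bag; and for every vertex, the bags containing it form a connected subtree. Here bags containing vertex g are not connected in the tree, so the decomposition is invalid.

No — bags containing vertex g are not connected in the tree.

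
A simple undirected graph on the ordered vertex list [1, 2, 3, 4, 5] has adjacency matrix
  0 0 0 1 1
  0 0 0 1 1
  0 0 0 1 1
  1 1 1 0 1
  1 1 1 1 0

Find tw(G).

2

A width-2 tree decomposition is:
Bags: B1 = {3, 4, 5}  B2 = {1, 4, 5}  B3 = {2, 4, 5}
Tree: B1–B2, B1–B3
The largest bag has 3 vertices, giving width 2; this decomposition certifies tw(G) ≤ 2. For the lower bound, the 3 vertices {1, 4, 5} are pairwise adjacent, and any tree decomposition puts a clique entirely inside one bag — forcing width ≥ 2. Therefore the treewidth is 2.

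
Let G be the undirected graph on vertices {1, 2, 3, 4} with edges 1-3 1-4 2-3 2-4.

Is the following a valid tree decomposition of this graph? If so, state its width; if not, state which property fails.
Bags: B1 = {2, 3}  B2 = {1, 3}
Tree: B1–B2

A tree decomposition must satisfy three properties: every vertex lies in some bag; for every edge, both endpoints lie together in some bag; and for every vertex, the bags containing it form a connected subtree. Here vertex 4 appears in no bag, so the decomposition is invalid.

No — vertex 4 appears in no bag.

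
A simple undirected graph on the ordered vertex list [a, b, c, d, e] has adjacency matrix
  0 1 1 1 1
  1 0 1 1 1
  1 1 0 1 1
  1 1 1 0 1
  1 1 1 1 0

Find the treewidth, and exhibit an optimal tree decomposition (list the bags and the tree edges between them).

Treewidth 4.
One such decomposition:
Bags: B1 = {a, b, c, d, e}
Tree: (single bag)

With just one bag of size 5, the width is 5 − 1 = 4, so tw(G) ≤ 4. On the other hand G contains the 5-clique {a, b, c, d, e}. A clique must lie in a single bag of any decomposition, so no decomposition can have width below 4. The upper and lower bounds meet at 4, so that is the treewidth.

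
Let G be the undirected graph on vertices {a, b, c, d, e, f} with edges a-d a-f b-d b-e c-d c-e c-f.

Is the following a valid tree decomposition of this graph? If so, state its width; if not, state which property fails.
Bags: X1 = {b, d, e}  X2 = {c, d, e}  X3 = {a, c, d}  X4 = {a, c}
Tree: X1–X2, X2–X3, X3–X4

No — vertex f appears in no bag.

A tree decomposition must satisfy three properties: every vertex lies in some bag; for every edge, both endpoints lie together in some bag; and for every vertex, the bags containing it form a connected subtree. Here vertex f appears in no bag, so the decomposition is invalid.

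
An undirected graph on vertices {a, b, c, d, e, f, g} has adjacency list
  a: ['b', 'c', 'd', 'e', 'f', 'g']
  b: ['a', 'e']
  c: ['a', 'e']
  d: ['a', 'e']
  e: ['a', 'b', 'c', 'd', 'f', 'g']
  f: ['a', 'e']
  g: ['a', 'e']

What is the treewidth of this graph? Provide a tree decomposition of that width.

Every bag has size at most 3, so the width is 3 − 1 = 2 and tw(G) ≤ 2. For the lower bound, the 3 vertices {a, d, e} are pairwise adjacent, and any tree decomposition puts a clique entirely inside one bag — forcing width ≥ 2. The upper and lower bounds meet at 2, so that is the treewidth.

Treewidth 2.
Bags: B1 = {a, d, e}  B2 = {a, e, f}  B3 = {a, c, e}  B4 = {a, e, g}  B5 = {a, b, e}
Tree: B1–B2, B1–B3, B3–B4, B3–B5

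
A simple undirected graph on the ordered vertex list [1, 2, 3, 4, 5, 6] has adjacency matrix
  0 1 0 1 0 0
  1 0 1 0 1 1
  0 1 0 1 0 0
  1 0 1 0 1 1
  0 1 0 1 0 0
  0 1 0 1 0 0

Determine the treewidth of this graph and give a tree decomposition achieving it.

Treewidth 2.
One optimal decomposition is:
Bags: B1 = {2, 3, 4}  B2 = {2, 4, 6}  B3 = {1, 2, 4}  B4 = {2, 4, 5}
Tree: B1–B2, B2–B3, B3–B4

Each bag holds 3 vertices, so the decomposition has width 2, which upper-bounds the treewidth. For the lower bound, G contains the cycle 2–3–4–6–2, so G is not a forest; only forests have treewidth ≤ 1, hence tw(G) ≥ 2. The upper and lower bounds meet at 2, so that is the treewidth.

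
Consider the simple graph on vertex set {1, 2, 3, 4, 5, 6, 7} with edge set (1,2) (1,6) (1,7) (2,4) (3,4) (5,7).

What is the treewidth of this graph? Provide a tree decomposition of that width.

Treewidth 1.
One optimal decomposition is:
Bags: B1 = {2, 4}  B2 = {1, 2}  B3 = {1, 6}  B4 = {1, 7}  B5 = {3, 4}  B6 = {5, 7}
Tree: B1–B2, B2–B3, B3–B4, B1–B5, B4–B6

The largest bag has 2 vertices, giving width 1; this decomposition certifies tw(G) ≤ 1. G has an edge, so its treewidth is at least 1. The upper and lower bounds meet at 1, so that is the treewidth.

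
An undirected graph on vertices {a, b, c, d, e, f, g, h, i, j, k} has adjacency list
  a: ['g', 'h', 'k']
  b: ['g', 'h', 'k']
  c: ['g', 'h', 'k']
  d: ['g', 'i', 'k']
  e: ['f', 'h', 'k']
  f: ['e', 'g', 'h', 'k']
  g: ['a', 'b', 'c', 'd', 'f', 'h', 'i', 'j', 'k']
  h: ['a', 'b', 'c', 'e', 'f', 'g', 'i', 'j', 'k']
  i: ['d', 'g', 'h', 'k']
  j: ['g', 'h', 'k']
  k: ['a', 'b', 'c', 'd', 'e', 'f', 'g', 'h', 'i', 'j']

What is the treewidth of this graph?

3

A width-3 tree decomposition is:
Bags: B1 = {g, h, j, k}  B2 = {b, g, h, k}  B3 = {c, g, h, k}  B4 = {g, h, i, k}  B5 = {f, g, h, k}  B6 = {a, g, h, k}  B7 = {d, g, i, k}  B8 = {e, f, h, k}
Tree: B1–B2, B2–B3, B3–B4, B1–B5, B1–B6, B4–B7, B5–B8
Each bag holds 4 vertices, so the decomposition has width 3, which upper-bounds the treewidth. On the other hand G contains the 4-clique {d, g, i, k}. A clique must lie in a single bag of any decomposition, so no decomposition can have width below 3. Combining the bounds, tw(G) = 3.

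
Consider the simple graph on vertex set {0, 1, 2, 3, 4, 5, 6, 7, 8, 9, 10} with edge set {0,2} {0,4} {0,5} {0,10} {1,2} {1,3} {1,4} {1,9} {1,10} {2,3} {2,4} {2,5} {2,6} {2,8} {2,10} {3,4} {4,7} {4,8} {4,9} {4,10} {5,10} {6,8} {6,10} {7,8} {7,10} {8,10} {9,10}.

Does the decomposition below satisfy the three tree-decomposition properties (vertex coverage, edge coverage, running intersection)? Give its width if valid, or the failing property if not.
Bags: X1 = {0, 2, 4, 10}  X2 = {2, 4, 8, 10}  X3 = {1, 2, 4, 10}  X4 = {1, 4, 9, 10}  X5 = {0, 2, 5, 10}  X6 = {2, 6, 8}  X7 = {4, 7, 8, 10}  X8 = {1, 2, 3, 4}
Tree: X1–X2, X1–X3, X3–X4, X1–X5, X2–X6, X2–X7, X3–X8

No — edge (10,6) lies in no bag.

A tree decomposition must satisfy three properties: every vertex lies in some bag; for every edge, both endpoints lie together in some bag; and for every vertex, the bags containing it form a connected subtree. Here edge (10,6) lies in no bag, so the decomposition is invalid.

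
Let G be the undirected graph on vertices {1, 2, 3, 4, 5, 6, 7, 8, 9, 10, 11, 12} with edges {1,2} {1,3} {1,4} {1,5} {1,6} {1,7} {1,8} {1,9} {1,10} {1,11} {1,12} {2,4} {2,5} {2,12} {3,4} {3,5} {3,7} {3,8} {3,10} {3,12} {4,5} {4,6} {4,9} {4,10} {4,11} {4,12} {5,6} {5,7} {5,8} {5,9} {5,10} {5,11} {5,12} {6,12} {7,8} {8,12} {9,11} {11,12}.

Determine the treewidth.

4

A width-4 tree decomposition is:
Bags: B1 = {1, 3, 5, 8, 12}  B2 = {1, 3, 4, 5, 12}  B3 = {1, 4, 5, 11, 12}  B4 = {1, 3, 5, 7, 8}  B5 = {1, 2, 4, 5, 12}  B6 = {1, 4, 5, 6, 12}  B7 = {1, 3, 4, 5, 10}  B8 = {1, 4, 5, 9, 11}
Tree: B1–B2, B2–B3, B1–B4, B3–B5, B5–B6, B2–B7, B3–B8
Every bag has size at most 5, so the width is 5 − 1 = 4 and tw(G) ≤ 4. For the lower bound, the 5 vertices {1, 3, 5, 8, 12} are pairwise adjacent, and any tree decomposition puts a clique entirely inside one bag — forcing width ≥ 4. Combining the bounds, tw(G) = 4.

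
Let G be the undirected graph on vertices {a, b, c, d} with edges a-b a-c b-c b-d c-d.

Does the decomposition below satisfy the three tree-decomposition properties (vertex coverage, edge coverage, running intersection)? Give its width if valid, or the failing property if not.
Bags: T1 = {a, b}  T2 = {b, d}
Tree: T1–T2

A tree decomposition must satisfy three properties: every vertex lies in some bag; for every edge, both endpoints lie together in some bag; and for every vertex, the bags containing it form a connected subtree. Here vertex c appears in no bag, so the decomposition is invalid.

No — vertex c appears in no bag.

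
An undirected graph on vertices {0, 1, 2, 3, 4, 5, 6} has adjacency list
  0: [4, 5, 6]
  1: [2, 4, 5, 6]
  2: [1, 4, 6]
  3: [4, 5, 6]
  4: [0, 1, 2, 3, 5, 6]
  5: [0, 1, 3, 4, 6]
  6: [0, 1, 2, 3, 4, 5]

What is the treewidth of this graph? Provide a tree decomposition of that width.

The largest bag has 4 vertices, giving width 3; this decomposition certifies tw(G) ≤ 3. On the other hand G contains the 4-clique {1, 2, 4, 6}. A clique must lie in a single bag of any decomposition, so no decomposition can have width below 3. Combining the bounds, tw(G) = 3.

Treewidth 3.
One optimal decomposition is:
Bags: B1 = {3, 4, 5, 6}  B2 = {1, 4, 5, 6}  B3 = {0, 4, 5, 6}  B4 = {1, 2, 4, 6}
Tree: B1–B2, B2–B3, B2–B4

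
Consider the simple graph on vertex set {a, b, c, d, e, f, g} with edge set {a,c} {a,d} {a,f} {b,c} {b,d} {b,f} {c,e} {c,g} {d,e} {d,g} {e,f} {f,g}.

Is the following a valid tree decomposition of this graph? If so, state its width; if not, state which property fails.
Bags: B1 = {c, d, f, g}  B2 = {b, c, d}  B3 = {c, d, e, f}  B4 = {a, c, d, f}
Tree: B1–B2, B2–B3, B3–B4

A tree decomposition must satisfy three properties: every vertex lies in some bag; for every edge, both endpoints lie together in some bag; and for every vertex, the bags containing it form a connected subtree. Here edge (f,b) lies in no bag, so the decomposition is invalid.

No — edge (f,b) lies in no bag.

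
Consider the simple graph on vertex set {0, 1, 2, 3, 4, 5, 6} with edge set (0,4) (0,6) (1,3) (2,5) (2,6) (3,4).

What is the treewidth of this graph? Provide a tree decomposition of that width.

Treewidth 1.
One optimal decomposition is:
Bags: B1 = {2, 5}  B2 = {2, 6}  B3 = {0, 6}  B4 = {0, 4}  B5 = {3, 4}  B6 = {1, 3}
Tree: B1–B2, B2–B3, B3–B4, B4–B5, B5–B6

The largest bag has 2 vertices, giving width 1; this decomposition certifies tw(G) ≤ 1. G has an edge, so its treewidth is at least 1. The upper and lower bounds meet at 1, so that is the treewidth.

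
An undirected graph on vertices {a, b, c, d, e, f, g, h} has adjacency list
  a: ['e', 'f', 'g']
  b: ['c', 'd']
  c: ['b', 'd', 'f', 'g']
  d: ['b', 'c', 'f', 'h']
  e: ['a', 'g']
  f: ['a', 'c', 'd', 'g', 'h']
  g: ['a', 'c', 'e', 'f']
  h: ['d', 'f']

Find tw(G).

A width-2 tree decomposition is:
Bags: B1 = {c, d, f}  B2 = {b, c, d}  B3 = {c, f, g}  B4 = {d, f, h}  B5 = {a, f, g}  B6 = {a, e, g}
Tree: B1–B2, B1–B3, B1–B4, B3–B5, B5–B6
Each bag holds 3 vertices, so the decomposition has width 2, which upper-bounds the treewidth. On the other hand G contains the 3-clique {a, e, g}. A clique must lie in a single bag of any decomposition, so no decomposition can have width below 2. Therefore the treewidth is 2.

2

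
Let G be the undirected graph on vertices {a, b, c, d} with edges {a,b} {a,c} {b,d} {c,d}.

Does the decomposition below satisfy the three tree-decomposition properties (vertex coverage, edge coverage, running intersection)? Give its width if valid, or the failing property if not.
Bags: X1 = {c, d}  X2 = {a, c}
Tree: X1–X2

No — vertex b appears in no bag.

A tree decomposition must satisfy three properties: every vertex lies in some bag; for every edge, both endpoints lie together in some bag; and for every vertex, the bags containing it form a connected subtree. Here vertex b appears in no bag, so the decomposition is invalid.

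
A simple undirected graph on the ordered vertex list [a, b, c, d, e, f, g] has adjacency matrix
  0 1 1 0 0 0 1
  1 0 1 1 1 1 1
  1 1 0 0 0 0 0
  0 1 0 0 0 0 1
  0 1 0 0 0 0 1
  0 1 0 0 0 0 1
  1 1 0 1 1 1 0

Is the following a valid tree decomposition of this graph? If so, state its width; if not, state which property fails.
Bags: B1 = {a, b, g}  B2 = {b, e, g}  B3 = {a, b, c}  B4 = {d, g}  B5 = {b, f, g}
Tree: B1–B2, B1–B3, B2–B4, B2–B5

No — edge (b,d) lies in no bag.

A tree decomposition must satisfy three properties: every vertex lies in some bag; for every edge, both endpoints lie together in some bag; and for every vertex, the bags containing it form a connected subtree. Here edge (b,d) lies in no bag, so the decomposition is invalid.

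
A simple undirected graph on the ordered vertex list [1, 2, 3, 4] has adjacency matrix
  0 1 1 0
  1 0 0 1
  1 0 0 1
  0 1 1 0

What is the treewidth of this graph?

A width-2 tree decomposition is:
Bags: B1 = {2, 3, 4}  B2 = {1, 2, 3}
Tree: B1–B2
Each bag holds 3 vertices, so the decomposition has width 2, which upper-bounds the treewidth. The edges 2–4–3–1–2 form a cycle, so G is not a tree and its treewidth is at least 2. The upper and lower bounds meet at 2, so that is the treewidth.

2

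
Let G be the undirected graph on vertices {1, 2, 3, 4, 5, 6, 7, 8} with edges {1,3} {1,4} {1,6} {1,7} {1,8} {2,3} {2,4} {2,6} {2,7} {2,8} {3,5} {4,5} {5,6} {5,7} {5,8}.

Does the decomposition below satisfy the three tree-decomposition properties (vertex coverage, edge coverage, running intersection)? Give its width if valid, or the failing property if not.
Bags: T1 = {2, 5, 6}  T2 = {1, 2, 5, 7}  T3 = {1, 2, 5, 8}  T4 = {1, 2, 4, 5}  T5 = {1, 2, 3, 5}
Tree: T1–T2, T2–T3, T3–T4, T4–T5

A tree decomposition must satisfy three properties: every vertex lies in some bag; for every edge, both endpoints lie together in some bag; and for every vertex, the bags containing it form a connected subtree. Here edge (1,6) lies in no bag, so the decomposition is invalid.

No — edge (1,6) lies in no bag.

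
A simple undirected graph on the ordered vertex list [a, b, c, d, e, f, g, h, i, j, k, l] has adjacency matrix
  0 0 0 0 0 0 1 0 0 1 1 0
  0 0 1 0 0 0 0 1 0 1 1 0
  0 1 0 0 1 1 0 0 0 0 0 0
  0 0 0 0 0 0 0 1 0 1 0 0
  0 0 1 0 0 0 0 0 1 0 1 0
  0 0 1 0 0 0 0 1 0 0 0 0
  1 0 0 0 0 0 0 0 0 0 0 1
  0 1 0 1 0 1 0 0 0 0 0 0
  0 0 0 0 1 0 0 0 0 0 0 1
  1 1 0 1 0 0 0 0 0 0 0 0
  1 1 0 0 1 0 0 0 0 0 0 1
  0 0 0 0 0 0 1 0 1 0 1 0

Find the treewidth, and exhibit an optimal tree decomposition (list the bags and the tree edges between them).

Treewidth 3.
Bags: B1 = {e, g, i, l}  B2 = {e, g, k, l}  B3 = {a, e, g, k}  B4 = {a, c, e, k}  B5 = {a, b, c, k}  B6 = {a, b, c, j}  B7 = {b, c, f, j}  B8 = {b, f, h, j}  B9 = {d, f, h, j}
Tree: B1–B2, B2–B3, B3–B4, B4–B5, B5–B6, B6–B7, B7–B8, B8–B9

The largest bag has 4 vertices, giving width 3; this decomposition certifies tw(G) ≤ 3. For the lower bound: the 4 vertex sets {g,i,l}, {e}, {k}, {a,b,c,j} are disjoint, each induces a connected subgraph, and every pair is joined by at least one edge of G. Contracting each set to a single vertex therefore yields K_{4} as a minor, and since treewidth is minor-monotone, tw(G) ≥ tw(K_{4}) = 3. Hence tw(G) = 3 exactly.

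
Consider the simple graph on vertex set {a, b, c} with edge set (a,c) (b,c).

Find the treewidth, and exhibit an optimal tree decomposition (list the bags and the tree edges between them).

Treewidth 1.
One such decomposition:
Bags: B1 = {a, c}  B2 = {b, c}
Tree: B1–B2

Every bag has size at most 2, so the width is 2 − 1 = 1 and tw(G) ≤ 1. G has an edge, so its treewidth is at least 1. The upper and lower bounds meet at 1, so that is the treewidth.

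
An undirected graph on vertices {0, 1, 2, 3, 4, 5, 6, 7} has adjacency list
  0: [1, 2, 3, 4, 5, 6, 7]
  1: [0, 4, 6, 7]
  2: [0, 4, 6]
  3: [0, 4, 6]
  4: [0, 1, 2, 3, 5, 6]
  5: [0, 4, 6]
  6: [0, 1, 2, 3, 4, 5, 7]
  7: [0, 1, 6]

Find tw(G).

3

A width-3 tree decomposition is:
Bags: B1 = {0, 1, 4, 6}  B2 = {0, 2, 4, 6}  B3 = {0, 1, 6, 7}  B4 = {0, 4, 5, 6}  B5 = {0, 3, 4, 6}
Tree: B1–B2, B1–B3, B1–B4, B1–B5
Every bag has size at most 4, so the width is 4 − 1 = 3 and tw(G) ≤ 3. For the lower bound, the 4 vertices {0, 1, 4, 6} are pairwise adjacent, and any tree decomposition puts a clique entirely inside one bag — forcing width ≥ 3. Therefore the treewidth is 3.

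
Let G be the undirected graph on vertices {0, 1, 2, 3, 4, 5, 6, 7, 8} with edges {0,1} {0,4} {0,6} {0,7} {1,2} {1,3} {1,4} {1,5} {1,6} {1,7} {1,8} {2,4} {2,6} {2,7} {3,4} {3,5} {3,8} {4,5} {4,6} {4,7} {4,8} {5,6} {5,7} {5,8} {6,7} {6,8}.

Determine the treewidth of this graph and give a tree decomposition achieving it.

Every bag has size at most 5, so the width is 5 − 1 = 4 and tw(G) ≤ 4. Conversely, {1, 3, 4, 5, 8} is a clique of size 5, and the vertices of any clique must share a bag in every tree decomposition; so some bag has ≥ 5 vertices and tw(G) ≥ 4. Combining the bounds, tw(G) = 4.

Treewidth 4.
One such decomposition:
Bags: B1 = {1, 2, 4, 6, 7}  B2 = {0, 1, 4, 6, 7}  B3 = {1, 4, 5, 6, 7}  B4 = {1, 4, 5, 6, 8}  B5 = {1, 3, 4, 5, 8}
Tree: B1–B2, B2–B3, B3–B4, B4–B5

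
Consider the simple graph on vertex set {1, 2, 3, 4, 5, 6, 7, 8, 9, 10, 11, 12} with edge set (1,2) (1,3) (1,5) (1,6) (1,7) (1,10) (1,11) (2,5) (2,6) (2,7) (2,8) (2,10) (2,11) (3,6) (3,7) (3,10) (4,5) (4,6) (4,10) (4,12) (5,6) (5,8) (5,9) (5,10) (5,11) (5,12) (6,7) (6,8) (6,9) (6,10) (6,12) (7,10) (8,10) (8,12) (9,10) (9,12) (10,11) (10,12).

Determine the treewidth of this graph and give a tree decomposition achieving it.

The largest bag has 5 vertices, giving width 4; this decomposition certifies tw(G) ≤ 4. For the lower bound, the 5 vertices {1, 2, 5, 10, 11} are pairwise adjacent, and any tree decomposition puts a clique entirely inside one bag — forcing width ≥ 4. Therefore the treewidth is 4.

Treewidth 4.
One such decomposition:
Bags: B1 = {1, 2, 5, 6, 10}  B2 = {1, 2, 6, 7, 10}  B3 = {1, 3, 6, 7, 10}  B4 = {2, 5, 6, 8, 10}  B5 = {5, 6, 8, 10, 12}  B6 = {4, 5, 6, 10, 12}  B7 = {1, 2, 5, 10, 11}  B8 = {5, 6, 9, 10, 12}
Tree: B1–B2, B2–B3, B1–B4, B4–B5, B5–B6, B1–B7, B6–B8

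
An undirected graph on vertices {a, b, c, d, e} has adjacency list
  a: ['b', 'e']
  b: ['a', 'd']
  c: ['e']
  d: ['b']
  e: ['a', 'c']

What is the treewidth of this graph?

A width-1 tree decomposition is:
Bags: B1 = {b, d}  B2 = {a, b}  B3 = {a, e}  B4 = {c, e}
Tree: B1–B2, B2–B3, B3–B4
The largest bag has 2 vertices, giving width 1; this decomposition certifies tw(G) ≤ 1. Any graph with an edge has treewidth ≥ 1, and G has the edge d–b. Therefore the treewidth is 1.

1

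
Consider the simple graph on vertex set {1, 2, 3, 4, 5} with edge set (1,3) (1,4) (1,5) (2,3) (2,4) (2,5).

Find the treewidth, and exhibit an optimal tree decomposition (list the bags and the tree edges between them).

Every bag has size at most 3, so the width is 3 − 1 = 2 and tw(G) ≤ 2. For the lower bound, G contains the cycle 3–1–5–2–3, so G is not a forest; only forests have treewidth ≤ 1, hence tw(G) ≥ 2. Combining the bounds, tw(G) = 2.

Treewidth 2.
One such decomposition:
Bags: B1 = {1, 2, 3}  B2 = {1, 2, 5}  B3 = {1, 2, 4}
Tree: B1–B2, B2–B3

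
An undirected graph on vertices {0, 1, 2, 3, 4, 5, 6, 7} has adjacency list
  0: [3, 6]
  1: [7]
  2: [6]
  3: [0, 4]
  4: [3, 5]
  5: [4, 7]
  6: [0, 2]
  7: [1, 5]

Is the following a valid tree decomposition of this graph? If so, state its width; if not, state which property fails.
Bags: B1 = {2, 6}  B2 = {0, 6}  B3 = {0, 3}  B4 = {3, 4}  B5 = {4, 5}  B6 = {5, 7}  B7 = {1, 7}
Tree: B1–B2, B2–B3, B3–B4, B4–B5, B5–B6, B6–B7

Yes; width 1.

Vertex coverage: the bags together contain {0, 1, 2, 3, 4, 5, 6, 7}, the full vertex set. Edge coverage: each edge of G has both endpoints in at least one bag. Running intersection: for every vertex, the bags containing it form a connected subtree. All three properties hold, so this is a valid tree decomposition of width max|bag| − 1 = 1, and hence tw(G) ≤ 1.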